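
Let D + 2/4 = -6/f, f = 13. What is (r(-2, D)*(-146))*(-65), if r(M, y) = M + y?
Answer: -28105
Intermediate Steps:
D = -25/26 (D = -½ - 6/13 = -25/26 ≈ -0.96154)
(r(-2, D)*(-146))*(-65) = ((-2 - 25/26)*(-146))*(-65) = -77/26*(-146)*(-65) = (5621/13)*(-65) = -28105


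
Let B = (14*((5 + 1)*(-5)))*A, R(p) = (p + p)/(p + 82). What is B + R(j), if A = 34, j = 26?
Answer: -385547/27 ≈ -14280.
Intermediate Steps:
R(p) = 2*p/(82 + p) (R(p) = (2*p)/(82 + p) = 2*p/(82 + p))
B = -14280 (B = (14*((5 + 1)*(-5)))*34 = (14*(6*(-5)))*34 = (14*(-30))*34 = -420*34 = -14280)
B + R(j) = -14280 + 2*26/(82 + 26) = -14280 + 2*26/108 = -14280 + 2*26*(1/108) = -14280 + 13/27 = -385547/27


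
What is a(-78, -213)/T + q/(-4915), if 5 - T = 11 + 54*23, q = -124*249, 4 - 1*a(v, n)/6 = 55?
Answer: 6672873/1022320 ≈ 6.5272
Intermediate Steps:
a(v, n) = -306 (a(v, n) = 24 - 6*55 = 24 - 330 = -306)
q = -30876
T = -1248 (T = 5 - (11 + 54*23) = 5 - (11 + 1242) = 5 - 1*1253 = 5 - 1253 = -1248)
a(-78, -213)/T + q/(-4915) = -306/(-1248) - 30876/(-4915) = -306*(-1/1248) - 30876*(-1/4915) = 51/208 + 30876/4915 = 6672873/1022320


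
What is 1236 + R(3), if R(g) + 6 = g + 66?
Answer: 1299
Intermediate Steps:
R(g) = 60 + g (R(g) = -6 + (g + 66) = -6 + (66 + g) = 60 + g)
1236 + R(3) = 1236 + (60 + 3) = 1236 + 63 = 1299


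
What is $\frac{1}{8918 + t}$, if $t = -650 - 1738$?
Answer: $\frac{1}{6530} \approx 0.00015314$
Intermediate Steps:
$t = -2388$ ($t = -650 - 1738 = -2388$)
$\frac{1}{8918 + t} = \frac{1}{8918 - 2388} = \frac{1}{6530}$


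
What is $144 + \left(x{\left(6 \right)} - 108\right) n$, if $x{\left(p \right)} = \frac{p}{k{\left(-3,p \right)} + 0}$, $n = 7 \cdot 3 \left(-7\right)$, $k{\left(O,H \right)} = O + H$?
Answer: $15726$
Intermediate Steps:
$k{\left(O,H \right)} = H + O$
$n = -147$ ($n = 21 \left(-7\right) = -147$)
$x{\left(p \right)} = \frac{p}{-3 + p}$ ($x{\left(p \right)} = \frac{p}{\left(p - 3\right) + 0} = \frac{p}{\left(-3 + p\right) + 0} = \frac{p}{-3 + p}$)
$144 + \left(x{\left(6 \right)} - 108\right) n = 144 + \left(\frac{6}{-3 + 6} - 108\right) \left(-147\right) = 144 + \left(\frac{6}{3} - 108\right) \left(-147\right) = 144 + \left(6 \cdot \frac{1}{3} - 108\right) \left(-147\right) = 144 + \left(2 - 108\right) \left(-147\right) = 144 - -15582 = 144 + 15582 = 15726$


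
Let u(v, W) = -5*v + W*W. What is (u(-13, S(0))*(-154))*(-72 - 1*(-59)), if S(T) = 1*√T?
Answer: 130130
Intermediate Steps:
S(T) = √T
u(v, W) = W² - 5*v (u(v, W) = -5*v + W² = W² - 5*v)
(u(-13, S(0))*(-154))*(-72 - 1*(-59)) = (((√0)² - 5*(-13))*(-154))*(-72 - 1*(-59)) = ((0² + 65)*(-154))*(-72 + 59) = ((0 + 65)*(-154))*(-13) = (65*(-154))*(-13) = -10010*(-13) = 130130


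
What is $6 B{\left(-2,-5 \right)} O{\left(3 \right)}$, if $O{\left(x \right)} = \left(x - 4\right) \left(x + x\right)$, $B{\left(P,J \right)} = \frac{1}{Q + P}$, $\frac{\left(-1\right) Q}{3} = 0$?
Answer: $18$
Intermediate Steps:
$Q = 0$ ($Q = \left(-3\right) 0 = 0$)
$B{\left(P,J \right)} = \frac{1}{P}$ ($B{\left(P,J \right)} = \frac{1}{0 + P} = \frac{1}{P}$)
$O{\left(x \right)} = 2 x \left(-4 + x\right)$ ($O{\left(x \right)} = \left(-4 + x\right) 2 x = 2 x \left(-4 + x\right)$)
$6 B{\left(-2,-5 \right)} O{\left(3 \right)} = \frac{6}{-2} \cdot 2 \cdot 3 \left(-4 + 3\right) = 6 \left(- \frac{1}{2}\right) 2 \cdot 3 \left(-1\right) = \left(-3\right) \left(-6\right) = 18$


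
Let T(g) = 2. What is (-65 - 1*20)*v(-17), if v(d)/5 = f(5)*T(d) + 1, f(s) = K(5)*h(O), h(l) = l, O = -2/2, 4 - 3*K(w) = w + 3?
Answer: -4675/3 ≈ -1558.3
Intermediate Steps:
K(w) = ⅓ - w/3 (K(w) = 4/3 - (w + 3)/3 = 4/3 - (3 + w)/3 = 4/3 + (-1 - w/3) = ⅓ - w/3)
O = -1 (O = -2*½ = -1)
f(s) = 4/3 (f(s) = (⅓ - ⅓*5)*(-1) = (⅓ - 5/3)*(-1) = -4/3*(-1) = 4/3)
v(d) = 55/3 (v(d) = 5*((4/3)*2 + 1) = 5*(8/3 + 1) = 5*(11/3) = 55/3)
(-65 - 1*20)*v(-17) = (-65 - 1*20)*(55/3) = (-65 - 20)*(55/3) = -85*55/3 = -4675/3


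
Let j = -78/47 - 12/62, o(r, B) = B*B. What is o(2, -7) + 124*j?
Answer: -8497/47 ≈ -180.79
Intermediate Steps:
o(r, B) = B²
j = -2700/1457 (j = -78*1/47 - 12*1/62 = -78/47 - 6/31 = -2700/1457 ≈ -1.8531)
o(2, -7) + 124*j = (-7)² + 124*(-2700/1457) = 49 - 10800/47 = -8497/47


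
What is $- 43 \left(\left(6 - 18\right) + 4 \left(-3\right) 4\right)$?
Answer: $2580$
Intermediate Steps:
$- 43 \left(\left(6 - 18\right) + 4 \left(-3\right) 4\right) = - 43 \left(\left(6 - 18\right) - 48\right) = - 43 \left(-12 - 48\right) = \left(-43\right) \left(-60\right) = 2580$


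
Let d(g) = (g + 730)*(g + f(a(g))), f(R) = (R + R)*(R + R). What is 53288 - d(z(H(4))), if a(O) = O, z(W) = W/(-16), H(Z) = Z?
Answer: 53288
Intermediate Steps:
z(W) = -W/16 (z(W) = W*(-1/16) = -W/16)
f(R) = 4*R² (f(R) = (2*R)*(2*R) = 4*R²)
d(g) = (730 + g)*(g + 4*g²) (d(g) = (g + 730)*(g + 4*g²) = (730 + g)*(g + 4*g²))
53288 - d(z(H(4))) = 53288 - (-1/16*4)*(730 + 4*(-1/16*4)² + 2921*(-1/16*4)) = 53288 - (-1)*(730 + 4*(-¼)² + 2921*(-¼))/4 = 53288 - (-1)*(730 + 4*(1/16) - 2921/4)/4 = 53288 - (-1)*(730 + ¼ - 2921/4)/4 = 53288 - (-1)*0/4 = 53288 - 1*0 = 53288 + 0 = 53288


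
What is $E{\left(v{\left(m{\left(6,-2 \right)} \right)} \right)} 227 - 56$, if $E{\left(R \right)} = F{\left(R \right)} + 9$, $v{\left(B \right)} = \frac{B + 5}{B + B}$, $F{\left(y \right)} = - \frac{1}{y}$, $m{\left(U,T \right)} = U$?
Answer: $\frac{19133}{11} \approx 1739.4$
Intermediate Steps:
$v{\left(B \right)} = \frac{5 + B}{2 B}$
$E{\left(R \right)} = 9 - \frac{1}{R}$ ($E{\left(R \right)} = - \frac{1}{R} + 9 = 9 - \frac{1}{R}$)
$E{\left(v{\left(m{\left(6,-2 \right)} \right)} \right)} 227 - 56 = \left(9 - \frac{1}{\frac{1}{2} \cdot \frac{1}{6} \left(5 + 6\right)}\right) 227 - 56 = \left(9 - \frac{1}{\frac{1}{2} \cdot \frac{1}{6} \cdot 11}\right) 227 - 56 = \left(9 - \frac{1}{\frac{11}{12}}\right) 227 - 56 = \left(9 - \frac{12}{11}\right) 227 - 56 = \frac{87}{11} \cdot 227 - 56 = \frac{19749}{11} - 56 = \frac{19133}{11}$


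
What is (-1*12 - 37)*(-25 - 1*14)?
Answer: 1911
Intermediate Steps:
(-1*12 - 37)*(-25 - 1*14) = (-12 - 37)*(-25 - 14) = -49*(-39) = 1911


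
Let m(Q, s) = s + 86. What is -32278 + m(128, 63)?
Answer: -32129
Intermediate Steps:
m(Q, s) = 86 + s
-32278 + m(128, 63) = -32278 + (86 + 63) = -32278 + 149 = -32129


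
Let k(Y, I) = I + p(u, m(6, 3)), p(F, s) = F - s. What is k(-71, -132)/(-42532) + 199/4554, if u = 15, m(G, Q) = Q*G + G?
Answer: 4552991/96845364 ≈ 0.047013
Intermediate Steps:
m(G, Q) = G + G*Q (m(G, Q) = G*Q + G = G + G*Q)
k(Y, I) = -9 + I (k(Y, I) = I + (15 - 6*(1 + 3)) = I + (15 - 6*4) = I + (15 - 1*24) = I + (15 - 24) = I - 9 = -9 + I)
k(-71, -132)/(-42532) + 199/4554 = (-9 - 132)/(-42532) + 199/4554 = -141*(-1/42532) + 199*(1/4554) = 141/42532 + 199/4554 = 4552991/96845364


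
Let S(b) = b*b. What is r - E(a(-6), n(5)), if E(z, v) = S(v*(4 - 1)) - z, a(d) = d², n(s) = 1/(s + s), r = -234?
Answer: -19809/100 ≈ -198.09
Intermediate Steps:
n(s) = 1/(2*s)
S(b) = b²
E(z, v) = -z + 9*v² (E(z, v) = (v*(4 - 1))² - z = (v*3)² - z = (3*v)² - z = 9*v² - z = -z + 9*v²)
r - E(a(-6), n(5)) = -234 - (-1*(-6)² + 9*((½)/5)²) = -234 - (-1*36 + 9*((½)*(⅕))²) = -234 - (-36 + 9*(⅒)²) = -234 - (-36 + 9*(1/100)) = -234 - (-36 + 9/100) = -234 - 1*(-3591/100) = -234 + 3591/100 = -19809/100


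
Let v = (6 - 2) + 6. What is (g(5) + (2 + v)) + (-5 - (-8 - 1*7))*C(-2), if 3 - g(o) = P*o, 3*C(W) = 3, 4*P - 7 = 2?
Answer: 55/4 ≈ 13.750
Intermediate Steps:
P = 9/4 (P = 7/4 + (1/4)*2 = 7/4 + 1/2 = 9/4 ≈ 2.2500)
v = 10 (v = 4 + 6 = 10)
C(W) = 1 (C(W) = (1/3)*3 = 1)
g(o) = 3 - 9*o/4
(g(5) + (2 + v)) + (-5 - (-8 - 1*7))*C(-2) = ((3 - 9/4*5) + (2 + 10)) + (-5 - (-8 - 1*7))*1 = ((3 - 45/4) + 12) + (-5 - (-8 - 7))*1 = (-33/4 + 12) + (-5 - 1*(-15))*1 = 15/4 + (-5 + 15)*1 = 15/4 + 10*1 = 15/4 + 10 = 55/4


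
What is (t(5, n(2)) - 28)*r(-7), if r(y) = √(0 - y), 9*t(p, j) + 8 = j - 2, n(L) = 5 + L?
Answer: -85*√7/3 ≈ -74.963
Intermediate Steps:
t(p, j) = -10/9 + j/9 (t(p, j) = -8/9 + (j - 2)/9 = -8/9 + (-2 + j)/9 = -8/9 + (-2/9 + j/9) = -10/9 + j/9)
r(y) = √(-y)
(t(5, n(2)) - 28)*r(-7) = ((-10/9 + (5 + 2)/9) - 28)*√(-1*(-7)) = ((-10/9 + (⅑)*7) - 28)*√7 = ((-10/9 + 7/9) - 28)*√7 = (-⅓ - 28)*√7 = -85*√7/3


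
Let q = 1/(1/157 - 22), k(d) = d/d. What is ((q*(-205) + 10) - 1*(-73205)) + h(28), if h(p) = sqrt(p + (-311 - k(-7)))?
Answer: 252843580/3453 + 2*I*sqrt(71) ≈ 73224.0 + 16.852*I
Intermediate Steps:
k(d) = 1
q = -157/3453 (q = 1/(1/157 - 22) = 1/(-3453/157) = -157/3453 ≈ -0.045468)
h(p) = sqrt(-312 + p) (h(p) = sqrt(p + (-311 - 1*1)) = sqrt(p + (-311 - 1)) = sqrt(p - 312) = sqrt(-312 + p))
((q*(-205) + 10) - 1*(-73205)) + h(28) = ((-157/3453*(-205) + 10) - 1*(-73205)) + sqrt(-312 + 28) = ((32185/3453 + 10) + 73205) + sqrt(-284) = (66715/3453 + 73205) + 2*I*sqrt(71) = 252843580/3453 + 2*I*sqrt(71)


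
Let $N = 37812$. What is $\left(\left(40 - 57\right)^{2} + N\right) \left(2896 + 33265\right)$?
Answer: $1377770261$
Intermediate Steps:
$\left(\left(40 - 57\right)^{2} + N\right) \left(2896 + 33265\right) = \left(\left(40 - 57\right)^{2} + 37812\right) \left(2896 + 33265\right) = \left(\left(-17\right)^{2} + 37812\right) 36161 = \left(289 + 37812\right) 36161 = 38101 \cdot 36161 = 1377770261$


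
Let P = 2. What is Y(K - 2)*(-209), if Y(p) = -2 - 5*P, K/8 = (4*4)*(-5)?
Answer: 2508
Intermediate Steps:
K = -640 (K = 8*((4*4)*(-5)) = 8*(16*(-5)) = 8*(-80) = -640)
Y(p) = -12 (Y(p) = -2 - 5*2 = -2 - 10 = -12)
Y(K - 2)*(-209) = -12*(-209) = 2508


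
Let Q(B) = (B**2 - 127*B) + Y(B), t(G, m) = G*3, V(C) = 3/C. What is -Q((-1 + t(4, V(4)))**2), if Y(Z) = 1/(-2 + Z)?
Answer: 86393/119 ≈ 725.99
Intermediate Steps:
t(G, m) = 3*G
Q(B) = B**2 + 1/(-2 + B) - 127*B (Q(B) = (B**2 - 127*B) + 1/(-2 + B) = B**2 + 1/(-2 + B) - 127*B)
-Q((-1 + t(4, V(4)))**2) = -(1 + (-1 + 3*4)**2*(-127 + (-1 + 3*4)**2)*(-2 + (-1 + 3*4)**2))/(-2 + (-1 + 3*4)**2) = -(1 + (-1 + 12)**2*(-127 + (-1 + 12)**2)*(-2 + (-1 + 12)**2))/(-2 + (-1 + 12)**2) = -(1 + 11**2*(-127 + 11**2)*(-2 + 11**2))/(-2 + 11**2) = -(1 + 121*(-127 + 121)*(-2 + 121))/(-2 + 121) = -(1 + 121*(-6)*119)/119 = -(1 - 86394)/119 = -(-86393)/119 = -1*(-86393/119) = 86393/119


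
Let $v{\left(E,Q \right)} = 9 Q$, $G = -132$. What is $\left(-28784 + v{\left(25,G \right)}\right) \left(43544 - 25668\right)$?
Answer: $-535779472$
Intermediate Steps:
$\left(-28784 + v{\left(25,G \right)}\right) \left(43544 - 25668\right) = \left(-28784 + 9 \left(-132\right)\right) \left(43544 - 25668\right) = \left(-28784 - 1188\right) 17876 = \left(-29972\right) 17876 = -535779472$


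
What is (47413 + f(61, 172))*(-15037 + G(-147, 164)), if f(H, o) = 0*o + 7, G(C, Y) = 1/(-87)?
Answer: -62035792400/87 ≈ -7.1306e+8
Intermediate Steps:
G(C, Y) = -1/87
f(H, o) = 7 (f(H, o) = 0 + 7 = 7)
(47413 + f(61, 172))*(-15037 + G(-147, 164)) = (47413 + 7)*(-15037 - 1/87) = 47420*(-1308220/87) = -62035792400/87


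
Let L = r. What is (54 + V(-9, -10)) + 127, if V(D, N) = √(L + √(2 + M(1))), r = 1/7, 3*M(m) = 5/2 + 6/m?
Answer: 181 + √(252 + 294*√174)/42 ≈ 182.53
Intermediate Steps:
M(m) = ⅚ + 2/m (M(m) = (5/2 + 6/m)/3 = ⅚ + 2/m)
r = ⅐ ≈ 0.14286
L = ⅐ ≈ 0.14286
V(D, N) = √(⅐ + √174/6) (V(D, N) = √(⅐ + √(2 + (⅚ + 2/1))) = √(⅐ + √(2 + (⅚ + 2*1))) = √(⅐ + √(2 + (⅚ + 2))) = √(⅐ + √(2 + 17/6)) = √(⅐ + √(29/6)) = √(⅐ + √174/6))
(54 + V(-9, -10)) + 127 = (54 + √(252 + 294*√174)/42) + 127 = 181 + √(252 + 294*√174)/42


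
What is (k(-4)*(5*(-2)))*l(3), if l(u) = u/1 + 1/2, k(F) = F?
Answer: 140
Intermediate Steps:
l(u) = ½ + u (l(u) = u*1 + 1*(½) = u + ½ = ½ + u)
(k(-4)*(5*(-2)))*l(3) = (-20*(-2))*(½ + 3) = -4*(-10)*(7/2) = 40*(7/2) = 140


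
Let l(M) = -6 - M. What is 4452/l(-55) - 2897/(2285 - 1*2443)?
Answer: 120767/1106 ≈ 109.19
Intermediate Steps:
4452/l(-55) - 2897/(2285 - 1*2443) = 4452/(-6 - 1*(-55)) - 2897/(2285 - 1*2443) = 4452/(-6 + 55) - 2897/(2285 - 2443) = 4452/49 - 2897/(-158) = 4452*(1/49) - 2897*(-1/158) = 636/7 + 2897/158 = 120767/1106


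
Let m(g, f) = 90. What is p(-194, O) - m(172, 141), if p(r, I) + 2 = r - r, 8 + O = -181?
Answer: -92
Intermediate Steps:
O = -189 (O = -8 - 181 = -189)
p(r, I) = -2 (p(r, I) = -2 + (r - r) = -2 + 0 = -2)
p(-194, O) - m(172, 141) = -2 - 1*90 = -2 - 90 = -92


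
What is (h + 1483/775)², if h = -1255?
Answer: 943116784164/600625 ≈ 1.5702e+6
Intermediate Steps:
(h + 1483/775)² = (-1255 + 1483/775)² = (-971142/775)² = 943116784164/600625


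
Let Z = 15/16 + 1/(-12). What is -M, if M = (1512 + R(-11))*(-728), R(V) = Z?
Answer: 6608147/6 ≈ 1.1014e+6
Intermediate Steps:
Z = 41/48 (Z = 15*(1/16) + 1*(-1/12) = 15/16 - 1/12 = 41/48 ≈ 0.85417)
R(V) = 41/48
M = -6608147/6 (M = (1512 + 41/48)*(-728) = (72617/48)*(-728) = -6608147/6 ≈ -1.1014e+6)
-M = -1*(-6608147/6) = 6608147/6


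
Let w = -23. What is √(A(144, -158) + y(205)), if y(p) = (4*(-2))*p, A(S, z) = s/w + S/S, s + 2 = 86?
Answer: I*√868963/23 ≈ 40.53*I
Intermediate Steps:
s = 84 (s = -2 + 86 = 84)
A(S, z) = -61/23 (A(S, z) = 84/(-23) + S/S = 84*(-1/23) + 1 = -84/23 + 1 = -61/23)
y(p) = -8*p
√(A(144, -158) + y(205)) = √(-61/23 - 8*205) = √(-61/23 - 1640) = √(-37781/23) = I*√868963/23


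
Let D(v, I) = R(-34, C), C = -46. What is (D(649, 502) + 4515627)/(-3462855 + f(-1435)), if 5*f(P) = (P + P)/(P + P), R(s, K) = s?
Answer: -22577965/17314274 ≈ -1.3040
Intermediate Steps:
D(v, I) = -34
f(P) = ⅕ (f(P) = ((P + P)/(P + P))/5 = ((2*P)/((2*P)))/5 = ((2*P)*(1/(2*P)))/5 = (⅕)*1 = ⅕)
(D(649, 502) + 4515627)/(-3462855 + f(-1435)) = (-34 + 4515627)/(-3462855 + ⅕) = 4515593/(-17314274/5) = 4515593*(-5/17314274) = -22577965/17314274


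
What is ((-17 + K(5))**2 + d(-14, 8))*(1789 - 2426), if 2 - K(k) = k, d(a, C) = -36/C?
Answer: -503867/2 ≈ -2.5193e+5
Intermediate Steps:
K(k) = 2 - k
((-17 + K(5))**2 + d(-14, 8))*(1789 - 2426) = ((-17 + (2 - 1*5))**2 - 36/8)*(1789 - 2426) = ((-17 + (2 - 5))**2 - 36*1/8)*(-637) = ((-17 - 3)**2 - 9/2)*(-637) = ((-20)**2 - 9/2)*(-637) = (400 - 9/2)*(-637) = (791/2)*(-637) = -503867/2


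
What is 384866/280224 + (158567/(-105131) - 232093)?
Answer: -3418758491034277/14730114672 ≈ -2.3209e+5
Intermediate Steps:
384866/280224 + (158567/(-105131) - 232093) = 384866*(1/280224) + (158567*(-1/105131) - 232093) = 192433/140112 + (-158567/105131 - 232093) = 192433/140112 - 24400327750/105131 = -3418758491034277/14730114672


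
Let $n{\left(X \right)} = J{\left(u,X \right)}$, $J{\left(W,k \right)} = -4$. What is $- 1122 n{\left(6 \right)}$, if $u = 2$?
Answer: $4488$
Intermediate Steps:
$n{\left(X \right)} = -4$
$- 1122 n{\left(6 \right)} = \left(-1122\right) \left(-4\right) = 4488$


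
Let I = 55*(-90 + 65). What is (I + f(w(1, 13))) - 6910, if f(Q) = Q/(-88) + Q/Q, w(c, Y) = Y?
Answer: -729005/88 ≈ -8284.1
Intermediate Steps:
f(Q) = 1 - Q/88 (f(Q) = Q*(-1/88) + 1 = -Q/88 + 1 = 1 - Q/88)
I = -1375 (I = 55*(-25) = -1375)
(I + f(w(1, 13))) - 6910 = (-1375 + (1 - 1/88*13)) - 6910 = (-1375 + (1 - 13/88)) - 6910 = (-1375 + 75/88) - 6910 = -120925/88 - 6910 = -729005/88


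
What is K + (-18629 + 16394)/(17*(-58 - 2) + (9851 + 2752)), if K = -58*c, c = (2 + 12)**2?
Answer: -43892593/3861 ≈ -11368.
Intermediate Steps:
c = 196 (c = 14**2 = 196)
K = -11368 (K = -58*196 = -11368)
K + (-18629 + 16394)/(17*(-58 - 2) + (9851 + 2752)) = -11368 + (-18629 + 16394)/(17*(-58 - 2) + (9851 + 2752)) = -11368 - 2235/(17*(-60) + 12603) = -11368 - 2235/(-1020 + 12603) = -11368 - 2235/11583 = -11368 - 2235*1/11583 = -11368 - 745/3861 = -43892593/3861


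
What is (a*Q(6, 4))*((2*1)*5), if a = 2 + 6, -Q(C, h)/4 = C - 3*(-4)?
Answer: -5760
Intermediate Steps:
Q(C, h) = -48 - 4*C (Q(C, h) = -4*(C - 3*(-4)) = -4*(C + 12) = -4*(12 + C) = -48 - 4*C)
a = 8
(a*Q(6, 4))*((2*1)*5) = (8*(-48 - 4*6))*((2*1)*5) = (8*(-48 - 24))*(2*5) = (8*(-72))*10 = -576*10 = -5760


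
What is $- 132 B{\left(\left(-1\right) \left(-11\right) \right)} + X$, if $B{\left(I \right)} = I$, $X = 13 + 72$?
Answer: $-1367$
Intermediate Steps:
$X = 85$
$- 132 B{\left(\left(-1\right) \left(-11\right) \right)} + X = - 132 \left(\left(-1\right) \left(-11\right)\right) + 85 = \left(-132\right) 11 + 85 = -1452 + 85 = -1367$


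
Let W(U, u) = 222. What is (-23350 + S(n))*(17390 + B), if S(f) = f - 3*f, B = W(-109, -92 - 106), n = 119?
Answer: -415431856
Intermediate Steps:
B = 222
S(f) = -2*f
(-23350 + S(n))*(17390 + B) = (-23350 - 2*119)*(17390 + 222) = (-23350 - 238)*17612 = -23588*17612 = -415431856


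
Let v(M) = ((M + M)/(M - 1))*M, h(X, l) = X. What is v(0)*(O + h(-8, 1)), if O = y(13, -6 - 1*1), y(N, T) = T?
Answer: 0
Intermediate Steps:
v(M) = 2*M²/(-1 + M) (v(M) = ((2*M)/(-1 + M))*M = (2*M/(-1 + M))*M = 2*M²/(-1 + M))
O = -7 (O = -6 - 1*1 = -6 - 1 = -7)
v(0)*(O + h(-8, 1)) = (2*0²/(-1 + 0))*(-7 - 8) = (2*0/(-1))*(-15) = (2*0*(-1))*(-15) = 0*(-15) = 0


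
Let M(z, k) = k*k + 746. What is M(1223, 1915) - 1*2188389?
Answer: 1479582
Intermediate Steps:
M(z, k) = 746 + k² (M(z, k) = k² + 746 = 746 + k²)
M(1223, 1915) - 1*2188389 = (746 + 1915²) - 1*2188389 = (746 + 3667225) - 2188389 = 3667971 - 2188389 = 1479582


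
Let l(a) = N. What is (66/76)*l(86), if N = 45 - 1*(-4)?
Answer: 1617/38 ≈ 42.553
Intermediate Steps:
N = 49 (N = 45 + 4 = 49)
l(a) = 49
(66/76)*l(86) = (66/76)*49 = (66*(1/76))*49 = (33/38)*49 = 1617/38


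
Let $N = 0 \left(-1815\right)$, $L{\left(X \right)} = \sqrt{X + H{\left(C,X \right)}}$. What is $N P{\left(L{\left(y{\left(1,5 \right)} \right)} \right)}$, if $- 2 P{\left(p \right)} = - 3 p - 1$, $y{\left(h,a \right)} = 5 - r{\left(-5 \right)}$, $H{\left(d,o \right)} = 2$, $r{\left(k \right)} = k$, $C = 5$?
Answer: $0$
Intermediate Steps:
$y{\left(h,a \right)} = 10$ ($y{\left(h,a \right)} = 5 - -5 = 5 + 5 = 10$)
$L{\left(X \right)} = \sqrt{2 + X}$ ($L{\left(X \right)} = \sqrt{X + 2} = \sqrt{2 + X}$)
$N = 0$
$P{\left(p \right)} = \frac{1}{2} + \frac{3 p}{2}$ ($P{\left(p \right)} = - \frac{- 3 p - 1}{2} = - \frac{-1 - 3 p}{2} = \frac{1}{2} + \frac{3 p}{2}$)
$N P{\left(L{\left(y{\left(1,5 \right)} \right)} \right)} = 0 \left(\frac{1}{2} + \frac{3 \sqrt{2 + 10}}{2}\right) = 0 \left(\frac{1}{2} + \frac{3 \sqrt{12}}{2}\right) = 0 \left(\frac{1}{2} + \frac{3 \cdot 2 \sqrt{3}}{2}\right) = 0 \left(\frac{1}{2} + 3 \sqrt{3}\right) = 0$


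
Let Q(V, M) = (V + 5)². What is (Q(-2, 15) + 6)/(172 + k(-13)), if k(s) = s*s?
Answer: 15/341 ≈ 0.043988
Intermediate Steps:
k(s) = s²
Q(V, M) = (5 + V)²
(Q(-2, 15) + 6)/(172 + k(-13)) = ((5 - 2)² + 6)/(172 + (-13)²) = (3² + 6)/(172 + 169) = (9 + 6)/341 = 15*(1/341) = 15/341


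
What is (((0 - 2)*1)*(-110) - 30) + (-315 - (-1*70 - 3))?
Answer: -52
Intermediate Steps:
(((0 - 2)*1)*(-110) - 30) + (-315 - (-1*70 - 3)) = (-2*1*(-110) - 30) + (-315 - (-70 - 3)) = (-2*(-110) - 30) + (-315 - 1*(-73)) = (220 - 30) + (-315 + 73) = 190 - 242 = -52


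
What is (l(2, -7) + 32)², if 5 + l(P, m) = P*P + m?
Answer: 576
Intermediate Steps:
l(P, m) = -5 + m + P² (l(P, m) = -5 + (P*P + m) = -5 + (P² + m) = -5 + (m + P²) = -5 + m + P²)
(l(2, -7) + 32)² = ((-5 - 7 + 2²) + 32)² = ((-5 - 7 + 4) + 32)² = (-8 + 32)² = 24² = 576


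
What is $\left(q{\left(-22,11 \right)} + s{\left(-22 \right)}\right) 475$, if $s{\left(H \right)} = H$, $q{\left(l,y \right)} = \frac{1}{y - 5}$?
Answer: $- \frac{62225}{6} \approx -10371.0$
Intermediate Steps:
$q{\left(l,y \right)} = \frac{1}{-5 + y}$
$\left(q{\left(-22,11 \right)} + s{\left(-22 \right)}\right) 475 = \left(\frac{1}{-5 + 11} - 22\right) 475 = \left(\frac{1}{6} - 22\right) 475 = \left(- \frac{131}{6}\right) 475 = - \frac{62225}{6}$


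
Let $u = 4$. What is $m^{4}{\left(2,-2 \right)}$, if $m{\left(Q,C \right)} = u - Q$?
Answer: $16$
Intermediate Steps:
$m{\left(Q,C \right)} = 4 - Q$
$m^{4}{\left(2,-2 \right)} = \left(4 - 2\right)^{4} = 2^{4} = 16$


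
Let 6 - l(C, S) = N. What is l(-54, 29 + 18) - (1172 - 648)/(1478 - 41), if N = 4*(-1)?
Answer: 13846/1437 ≈ 9.6353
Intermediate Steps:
N = -4
l(C, S) = 10 (l(C, S) = 6 - 1*(-4) = 6 + 4 = 10)
l(-54, 29 + 18) - (1172 - 648)/(1478 - 41) = 10 - (1172 - 648)/(1478 - 41) = 10 - 524/1437 = 13846/1437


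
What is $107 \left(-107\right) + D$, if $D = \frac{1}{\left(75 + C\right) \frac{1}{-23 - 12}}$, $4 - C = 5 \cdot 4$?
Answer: $- \frac{675526}{59} \approx -11450.0$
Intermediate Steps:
$C = -16$ ($C = 4 - 5 \cdot 4 = 4 - 20 = -16$)
$D = - \frac{35}{59}$ ($D = \frac{1}{\left(75 - 16\right) \frac{1}{-23 - 12}} = \frac{1}{59 \frac{1}{-35}} = \frac{1}{59 \left(- \frac{1}{35}\right)} = \frac{1}{- \frac{59}{35}} = - \frac{35}{59} \approx -0.59322$)
$107 \left(-107\right) + D = 107 \left(-107\right) - \frac{35}{59} = -11449 - \frac{35}{59} = - \frac{675526}{59}$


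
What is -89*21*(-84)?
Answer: 156996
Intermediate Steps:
-89*21*(-84) = -1869*(-84) = 156996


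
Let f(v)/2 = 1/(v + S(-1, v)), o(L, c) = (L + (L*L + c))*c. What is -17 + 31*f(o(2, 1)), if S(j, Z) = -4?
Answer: 11/3 ≈ 3.6667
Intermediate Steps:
o(L, c) = c*(L + c + L²) (o(L, c) = (L + (L² + c))*c = (L + (c + L²))*c = (L + c + L²)*c = c*(L + c + L²))
f(v) = 2/(-4 + v) (f(v) = 2/(v - 4) = 2/(-4 + v))
-17 + 31*f(o(2, 1)) = -17 + 31*(2/(-4 + 1*(2 + 1 + 2²))) = -17 + 31*(2/(-4 + 1*(2 + 1 + 4))) = -17 + 31*(2/(-4 + 1*7)) = -17 + 31*(2/(-4 + 7)) = -17 + 31*(2/3) = -17 + 31*(2*(⅓)) = -17 + 31*(⅔) = -17 + 62/3 = 11/3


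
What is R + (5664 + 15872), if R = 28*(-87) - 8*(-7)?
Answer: 19156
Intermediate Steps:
R = -2380 (R = -2436 + 56 = -2380)
R + (5664 + 15872) = -2380 + (5664 + 15872) = -2380 + 21536 = 19156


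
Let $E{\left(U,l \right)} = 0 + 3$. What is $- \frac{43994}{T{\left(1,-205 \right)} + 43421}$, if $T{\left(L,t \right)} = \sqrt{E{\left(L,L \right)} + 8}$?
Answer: $- \frac{955131737}{942691615} + \frac{21997 \sqrt{11}}{942691615} \approx -1.0131$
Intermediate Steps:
$E{\left(U,l \right)} = 3$
$T{\left(L,t \right)} = \sqrt{11}$ ($T{\left(L,t \right)} = \sqrt{3 + 8} = \sqrt{11}$)
$- \frac{43994}{T{\left(1,-205 \right)} + 43421} = - \frac{43994}{\sqrt{11} + 43421} = - \frac{43994}{43421 + \sqrt{11}}$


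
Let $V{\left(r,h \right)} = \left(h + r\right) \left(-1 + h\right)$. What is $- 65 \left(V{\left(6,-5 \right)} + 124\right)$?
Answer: $-7670$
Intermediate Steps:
$V{\left(r,h \right)} = \left(-1 + h\right) \left(h + r\right)$
$- 65 \left(V{\left(6,-5 \right)} + 124\right) = - 65 \left(\left(\left(-5\right)^{2} - -5 - 6 - 30\right) + 124\right) = - 65 \left(\left(25 + 5 - 6 - 30\right) + 124\right) = - 65 \left(-6 + 124\right) = \left(-65\right) 118 = -7670$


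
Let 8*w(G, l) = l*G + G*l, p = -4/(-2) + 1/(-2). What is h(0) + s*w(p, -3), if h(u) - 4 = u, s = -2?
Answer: 25/4 ≈ 6.2500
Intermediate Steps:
p = 3/2 (p = -4*(-1/2) + 1*(-1/2) = 2 - 1/2 = 3/2 ≈ 1.5000)
h(u) = 4 + u
w(G, l) = G*l/4 (w(G, l) = (l*G + G*l)/8 = (G*l + G*l)/8 = (2*G*l)/8 = G*l/4)
h(0) + s*w(p, -3) = (4 + 0) - 3*(-3)/(2*2) = 4 - 2*(-9/8) = 4 + 9/4 = 25/4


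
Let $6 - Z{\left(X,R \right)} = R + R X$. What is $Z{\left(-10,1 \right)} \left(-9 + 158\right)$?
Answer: $2235$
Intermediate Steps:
$Z{\left(X,R \right)} = 6 - R - R X$ ($Z{\left(X,R \right)} = 6 - \left(R + R X\right) = 6 - R - R X$)
$Z{\left(-10,1 \right)} \left(-9 + 158\right) = \left(6 - 1 - 1 \left(-10\right)\right) \left(-9 + 158\right) = \left(6 - 1 + 10\right) 149 = 15 \cdot 149 = 2235$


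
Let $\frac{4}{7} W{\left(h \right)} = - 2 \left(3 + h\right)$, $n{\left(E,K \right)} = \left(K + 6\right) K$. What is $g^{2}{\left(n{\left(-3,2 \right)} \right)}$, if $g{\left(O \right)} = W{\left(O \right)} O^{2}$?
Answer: $289816576$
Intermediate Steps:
$n{\left(E,K \right)} = K \left(6 + K\right)$ ($n{\left(E,K \right)} = \left(6 + K\right) K = K \left(6 + K\right)$)
$W{\left(h \right)} = - \frac{21}{2} - \frac{7 h}{2}$ ($W{\left(h \right)} = \frac{7 \left(- 2 \left(3 + h\right)\right)}{4} = \frac{7 \left(-6 - 2 h\right)}{4} = - \frac{21}{2} - \frac{7 h}{2}$)
$g{\left(O \right)} = O^{2} \left(- \frac{21}{2} - \frac{7 O}{2}\right)$ ($g{\left(O \right)} = \left(- \frac{21}{2} - \frac{7 O}{2}\right) O^{2} = O^{2} \left(- \frac{21}{2} - \frac{7 O}{2}\right)$)
$g^{2}{\left(n{\left(-3,2 \right)} \right)} = \left(\frac{7 \left(2 \left(6 + 2\right)\right)^{2} \left(-3 - 2 \left(6 + 2\right)\right)}{2}\right)^{2} = \left(\frac{7 \left(2 \cdot 8\right)^{2} \left(-3 - 2 \cdot 8\right)}{2}\right)^{2} = \left(\frac{7 \cdot 16^{2} \left(-3 - 16\right)}{2}\right)^{2} = \left(\frac{7}{2} \cdot 256 \left(-3 - 16\right)\right)^{2} = \left(\frac{7}{2} \cdot 256 \left(-19\right)\right)^{2} = \left(-17024\right)^{2} = 289816576$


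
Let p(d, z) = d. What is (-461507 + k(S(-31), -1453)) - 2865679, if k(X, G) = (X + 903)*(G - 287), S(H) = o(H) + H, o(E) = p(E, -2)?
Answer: -4790526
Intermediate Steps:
o(E) = E
S(H) = 2*H (S(H) = H + H = 2*H)
k(X, G) = (-287 + G)*(903 + X) (k(X, G) = (903 + X)*(-287 + G) = (-287 + G)*(903 + X))
(-461507 + k(S(-31), -1453)) - 2865679 = (-461507 + (-259161 - 574*(-31) + 903*(-1453) - 2906*(-31))) - 2865679 = (-461507 + (-259161 - 287*(-62) - 1312059 - 1453*(-62))) - 2865679 = (-461507 + (-259161 + 17794 - 1312059 + 90086)) - 2865679 = (-461507 - 1463340) - 2865679 = -1924847 - 2865679 = -4790526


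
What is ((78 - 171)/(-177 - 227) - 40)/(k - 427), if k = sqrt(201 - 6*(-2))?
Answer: 6860609/73574864 + 16067*sqrt(213)/73574864 ≈ 0.096434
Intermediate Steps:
k = sqrt(213) (k = sqrt(201 + 12) = sqrt(213) ≈ 14.595)
((78 - 171)/(-177 - 227) - 40)/(k - 427) = ((78 - 171)/(-177 - 227) - 40)/(sqrt(213) - 427) = (-93/(-404) - 40)/(-427 + sqrt(213)) = (-93*(-1/404) - 40)/(-427 + sqrt(213)) = (93/404 - 40)/(-427 + sqrt(213)) = -16067/(404*(-427 + sqrt(213)))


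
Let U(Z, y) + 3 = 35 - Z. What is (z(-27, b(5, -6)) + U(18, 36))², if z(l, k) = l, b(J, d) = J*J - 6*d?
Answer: 169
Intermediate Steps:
U(Z, y) = 32 - Z (U(Z, y) = -3 + (35 - Z) = 32 - Z)
b(J, d) = J² - 6*d
(z(-27, b(5, -6)) + U(18, 36))² = (-27 + (32 - 1*18))² = (-27 + (32 - 18))² = (-27 + 14)² = (-13)² = 169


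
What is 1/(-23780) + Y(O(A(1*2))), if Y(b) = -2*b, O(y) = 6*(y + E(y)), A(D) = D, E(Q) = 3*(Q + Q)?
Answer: -3995041/23780 ≈ -168.00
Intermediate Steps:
E(Q) = 6*Q (E(Q) = 3*(2*Q) = 6*Q)
O(y) = 42*y (O(y) = 6*(y + 6*y) = 6*(7*y) = 42*y)
1/(-23780) + Y(O(A(1*2))) = 1/(-23780) - 84*1*2 = -1/23780 - 84*2 = -1/23780 - 2*84 = -1/23780 - 168 = -3995041/23780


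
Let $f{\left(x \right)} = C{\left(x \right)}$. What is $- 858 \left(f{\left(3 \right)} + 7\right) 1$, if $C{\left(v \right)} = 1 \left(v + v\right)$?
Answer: $-11154$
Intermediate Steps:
$C{\left(v \right)} = 2 v$ ($C{\left(v \right)} = 1 \cdot 2 v = 2 v$)
$f{\left(x \right)} = 2 x$
$- 858 \left(f{\left(3 \right)} + 7\right) 1 = - 858 \left(2 \cdot 3 + 7\right) 1 = - 858 \left(6 + 7\right) 1 = - 858 \cdot 13 \cdot 1 = \left(-858\right) 13 = -11154$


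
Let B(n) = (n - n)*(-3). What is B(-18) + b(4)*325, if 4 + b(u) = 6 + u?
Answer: 1950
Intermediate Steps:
b(u) = 2 + u (b(u) = -4 + (6 + u) = 2 + u)
B(n) = 0 (B(n) = 0*(-3) = 0)
B(-18) + b(4)*325 = 0 + (2 + 4)*325 = 0 + 6*325 = 0 + 1950 = 1950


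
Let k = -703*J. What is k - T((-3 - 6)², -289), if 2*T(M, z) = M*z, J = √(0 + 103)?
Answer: 23409/2 - 703*√103 ≈ 4569.8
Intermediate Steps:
J = √103 ≈ 10.149
T(M, z) = M*z/2 (T(M, z) = (M*z)/2 = M*z/2)
k = -703*√103 ≈ -7134.7
k - T((-3 - 6)², -289) = -703*√103 - (-3 - 6)²*(-289)/2 = -703*√103 - (-9)²*(-289)/2 = -703*√103 - 81*(-289)/2 = -703*√103 - 1*(-23409/2) = -703*√103 + 23409/2 = 23409/2 - 703*√103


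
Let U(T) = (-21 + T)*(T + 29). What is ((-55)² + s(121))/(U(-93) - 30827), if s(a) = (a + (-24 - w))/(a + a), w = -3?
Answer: -366075/2847251 ≈ -0.12857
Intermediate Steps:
U(T) = (-21 + T)*(29 + T)
s(a) = (-21 + a)/(2*a) (s(a) = (a + (-24 - 1*(-3)))/(a + a) = (a + (-24 + 3))/((2*a)) = (a - 21)*(1/(2*a)) = (-21 + a)*(1/(2*a)) = (-21 + a)/(2*a))
((-55)² + s(121))/(U(-93) - 30827) = ((-55)² + (½)*(-21 + 121)/121)/((-609 + (-93)² + 8*(-93)) - 30827) = (3025 + (½)*(1/121)*100)/((-609 + 8649 - 744) - 30827) = (3025 + 50/121)/(7296 - 30827) = (366075/121)/(-23531) = (366075/121)*(-1/23531) = -366075/2847251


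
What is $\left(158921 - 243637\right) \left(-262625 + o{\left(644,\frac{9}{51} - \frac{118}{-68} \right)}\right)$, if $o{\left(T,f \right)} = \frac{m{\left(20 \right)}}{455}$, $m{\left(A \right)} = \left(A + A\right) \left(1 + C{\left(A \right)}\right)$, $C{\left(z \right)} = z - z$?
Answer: $\frac{2024616416772}{91} \approx 2.2249 \cdot 10^{10}$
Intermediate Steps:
$C{\left(z \right)} = 0$
$m{\left(A \right)} = 2 A$ ($m{\left(A \right)} = \left(A + A\right) \left(1 + 0\right) = 2 A 1 = 2 A$)
$o{\left(T,f \right)} = \frac{8}{91}$ ($o{\left(T,f \right)} = \frac{2 \cdot 20}{455} = 40 \cdot \frac{1}{455} = \frac{8}{91}$)
$\left(158921 - 243637\right) \left(-262625 + o{\left(644,\frac{9}{51} - \frac{118}{-68} \right)}\right) = \left(158921 - 243637\right) \left(-262625 + \frac{8}{91}\right) = \left(-84716\right) \left(- \frac{23898867}{91}\right) = \frac{2024616416772}{91}$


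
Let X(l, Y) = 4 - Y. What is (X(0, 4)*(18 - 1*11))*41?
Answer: 0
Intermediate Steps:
(X(0, 4)*(18 - 1*11))*41 = ((4 - 1*4)*(18 - 1*11))*41 = ((4 - 4)*(18 - 11))*41 = (0*7)*41 = 0*41 = 0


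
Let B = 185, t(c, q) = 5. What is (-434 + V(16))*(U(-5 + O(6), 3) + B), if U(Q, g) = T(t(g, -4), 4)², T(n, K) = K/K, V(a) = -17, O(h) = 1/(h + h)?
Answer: -83886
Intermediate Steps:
O(h) = 1/(2*h)
T(n, K) = 1
U(Q, g) = 1 (U(Q, g) = 1² = 1)
(-434 + V(16))*(U(-5 + O(6), 3) + B) = (-434 - 17)*(1 + 185) = -451*186 = -83886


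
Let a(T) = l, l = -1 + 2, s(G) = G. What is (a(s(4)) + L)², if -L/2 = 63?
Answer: 15625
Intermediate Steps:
L = -126 (L = -2*63 = -126)
l = 1
a(T) = 1
(a(s(4)) + L)² = (1 - 126)² = (-125)² = 15625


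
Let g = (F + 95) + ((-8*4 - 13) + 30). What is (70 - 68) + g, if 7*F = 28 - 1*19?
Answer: 583/7 ≈ 83.286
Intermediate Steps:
F = 9/7 (F = (28 - 1*19)/7 = (28 - 19)/7 = (⅐)*9 = 9/7 ≈ 1.2857)
g = 569/7 (g = (9/7 + 95) + ((-8*4 - 13) + 30) = 674/7 + ((-32 - 13) + 30) = 674/7 + (-45 + 30) = 674/7 - 15 = 569/7 ≈ 81.286)
(70 - 68) + g = (70 - 68) + 569/7 = 2 + 569/7 = 583/7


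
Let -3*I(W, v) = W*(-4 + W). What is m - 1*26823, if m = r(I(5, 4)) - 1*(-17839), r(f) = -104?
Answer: -9088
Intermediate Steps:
I(W, v) = -W*(-4 + W)/3
m = 17735 (m = -104 - 1*(-17839) = -104 + 17839 = 17735)
m - 1*26823 = 17735 - 1*26823 = 17735 - 26823 = -9088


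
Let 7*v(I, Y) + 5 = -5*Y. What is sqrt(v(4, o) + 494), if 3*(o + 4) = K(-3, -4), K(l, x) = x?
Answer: sqrt(219219)/21 ≈ 22.296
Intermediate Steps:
o = -16/3 (o = -4 + (1/3)*(-4) = -4 - 4/3 = -16/3 ≈ -5.3333)
v(I, Y) = -5/7 - 5*Y/7 (v(I, Y) = -5/7 + (-5*Y)/7 = -5/7 - 5*Y/7)
sqrt(v(4, o) + 494) = sqrt((-5/7 - 5/7*(-16/3)) + 494) = sqrt((-5/7 + 80/21) + 494) = sqrt(65/21 + 494) = sqrt(10439/21) = sqrt(219219)/21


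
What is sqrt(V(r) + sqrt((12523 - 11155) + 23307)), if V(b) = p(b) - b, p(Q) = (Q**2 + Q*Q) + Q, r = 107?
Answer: sqrt(22898 + 5*sqrt(987)) ≈ 151.84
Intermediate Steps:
p(Q) = Q + 2*Q**2 (p(Q) = (Q**2 + Q**2) + Q = 2*Q**2 + Q = Q + 2*Q**2)
V(b) = -b + b*(1 + 2*b) (V(b) = b*(1 + 2*b) - b = -b + b*(1 + 2*b))
sqrt(V(r) + sqrt((12523 - 11155) + 23307)) = sqrt(2*107**2 + sqrt((12523 - 11155) + 23307)) = sqrt(2*11449 + sqrt(1368 + 23307)) = sqrt(22898 + sqrt(24675)) = sqrt(22898 + 5*sqrt(987))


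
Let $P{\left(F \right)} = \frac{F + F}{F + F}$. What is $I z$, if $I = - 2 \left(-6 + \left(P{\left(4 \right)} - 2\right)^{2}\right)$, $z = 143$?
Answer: $1430$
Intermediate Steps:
$P{\left(F \right)} = 1$ ($P{\left(F \right)} = \frac{2 F}{2 F} = 2 F \frac{1}{2 F} = 1$)
$I = 10$ ($I = - 2 \left(-6 + \left(1 - 2\right)^{2}\right) = - 2 \left(-6 + \left(-1\right)^{2}\right) = - 2 \left(-6 + 1\right) = \left(-2\right) \left(-5\right) = 10$)
$I z = 10 \cdot 143 = 1430$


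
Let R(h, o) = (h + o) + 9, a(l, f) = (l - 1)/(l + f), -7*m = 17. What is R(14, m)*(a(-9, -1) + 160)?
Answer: 3312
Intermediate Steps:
m = -17/7 (m = -⅐*17 = -17/7 ≈ -2.4286)
a(l, f) = (-1 + l)/(f + l)
R(h, o) = 9 + h + o
R(14, m)*(a(-9, -1) + 160) = (9 + 14 - 17/7)*((-1 - 9)/(-1 - 9) + 160) = 144*(-10/(-10) + 160)/7 = 144*(-⅒*(-10) + 160)/7 = 144*(1 + 160)/7 = (144/7)*161 = 3312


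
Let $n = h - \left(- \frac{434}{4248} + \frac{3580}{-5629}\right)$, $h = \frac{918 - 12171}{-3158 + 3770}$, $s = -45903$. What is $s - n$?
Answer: $- \frac{4663143110767}{101625966} \approx -45885.0$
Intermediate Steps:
$h = - \frac{3751}{204}$ ($h = - \frac{11253}{612} = \left(-11253\right) \frac{1}{612} = - \frac{3751}{204} \approx -18.387$)
$n = - \frac{1793606531}{101625966}$ ($n = - \frac{3751}{204} - \left(- \frac{434}{4248} + \frac{3580}{-5629}\right) = - \frac{3751}{204} - \left(\left(-434\right) \frac{1}{4248} + 3580 \left(- \frac{1}{5629}\right)\right) = - \frac{3751}{204} - \left(- \frac{217}{2124} - \frac{3580}{5629}\right) = - \frac{3751}{204} - - \frac{8825413}{11955996} = - \frac{3751}{204} + \frac{8825413}{11955996} = - \frac{1793606531}{101625966} \approx -17.649$)
$s - n = -45903 - - \frac{1793606531}{101625966} = -45903 + \frac{1793606531}{101625966} = - \frac{4663143110767}{101625966}$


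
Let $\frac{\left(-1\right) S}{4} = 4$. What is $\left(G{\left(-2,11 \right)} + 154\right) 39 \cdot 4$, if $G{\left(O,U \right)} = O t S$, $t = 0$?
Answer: $24024$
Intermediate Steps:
$S = -16$ ($S = \left(-4\right) 4 = -16$)
$G{\left(O,U \right)} = 0$ ($G{\left(O,U \right)} = O 0 \left(-16\right) = 0 \left(-16\right) = 0$)
$\left(G{\left(-2,11 \right)} + 154\right) 39 \cdot 4 = \left(0 + 154\right) 39 \cdot 4 = 154 \cdot 156 = 24024$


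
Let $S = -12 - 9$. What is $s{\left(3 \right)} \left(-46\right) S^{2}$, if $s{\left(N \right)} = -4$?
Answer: $81144$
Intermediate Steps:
$S = -21$ ($S = -12 - 9 = -21$)
$s{\left(3 \right)} \left(-46\right) S^{2} = \left(-4\right) \left(-46\right) \left(-21\right)^{2} = 184 \cdot 441 = 81144$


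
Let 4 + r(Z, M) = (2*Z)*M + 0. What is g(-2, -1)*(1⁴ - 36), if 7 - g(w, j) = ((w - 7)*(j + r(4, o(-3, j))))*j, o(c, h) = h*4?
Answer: -11900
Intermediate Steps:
o(c, h) = 4*h
r(Z, M) = -4 + 2*M*Z (r(Z, M) = -4 + ((2*Z)*M + 0) = -4 + (2*M*Z + 0) = -4 + 2*M*Z)
g(w, j) = 7 - j*(-7 + w)*(-4 + 33*j) (g(w, j) = 7 - (w - 7)*(j + (-4 + 2*(4*j)*4))*j = 7 - (-7 + w)*(j + (-4 + 32*j))*j = 7 - (-7 + w)*(-4 + 33*j)*j = 7 - j*(-7 + w)*(-4 + 33*j))
g(-2, -1)*(1⁴ - 36) = (7 - 28*(-1) + 231*(-1)² - 33*(-2)*(-1)² + 4*(-1)*(-2))*(1⁴ - 36) = (7 + 28 + 231*1 - 33*(-2)*1 + 8)*(1 - 36) = (7 + 28 + 231 + 66 + 8)*(-35) = 340*(-35) = -11900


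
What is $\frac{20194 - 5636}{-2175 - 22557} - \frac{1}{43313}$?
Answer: $- \frac{315287693}{535608558} \approx -0.58865$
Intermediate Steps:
$\frac{20194 - 5636}{-2175 - 22557} - \frac{1}{43313} = \frac{14558}{-24732} - \frac{1}{43313} = 14558 \left(- \frac{1}{24732}\right) - \frac{1}{43313} = - \frac{7279}{12366} - \frac{1}{43313} = - \frac{315287693}{535608558}$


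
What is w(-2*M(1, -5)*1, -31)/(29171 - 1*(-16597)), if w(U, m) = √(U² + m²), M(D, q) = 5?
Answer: √1061/45768 ≈ 0.00071170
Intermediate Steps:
w(-2*M(1, -5)*1, -31)/(29171 - 1*(-16597)) = √((-2*5*1)² + (-31)²)/(29171 - 1*(-16597)) = √((-10*1)² + 961)/(29171 + 16597) = √((-10)² + 961)/45768 = √(100 + 961)*(1/45768) = √1061*(1/45768) = √1061/45768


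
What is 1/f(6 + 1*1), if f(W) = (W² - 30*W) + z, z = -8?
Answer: -1/169 ≈ -0.0059172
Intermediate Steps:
f(W) = -8 + W² - 30*W (f(W) = (W² - 30*W) - 8 = -8 + W² - 30*W)
1/f(6 + 1*1) = 1/(-8 + (6 + 1*1)² - 30*(6 + 1*1)) = 1/(-8 + (6 + 1)² - 30*(6 + 1)) = 1/(-8 + 7² - 30*7) = 1/(-8 + 49 - 210) = 1/(-169) = -1/169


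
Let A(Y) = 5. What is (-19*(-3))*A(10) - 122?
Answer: 163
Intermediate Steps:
(-19*(-3))*A(10) - 122 = -19*(-3)*5 - 122 = 57*5 - 122 = 285 - 122 = 163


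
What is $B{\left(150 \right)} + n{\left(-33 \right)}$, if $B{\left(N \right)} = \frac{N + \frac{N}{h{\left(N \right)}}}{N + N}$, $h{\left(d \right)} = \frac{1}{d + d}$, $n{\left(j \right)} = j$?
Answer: $\frac{235}{2} \approx 117.5$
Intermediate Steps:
$h{\left(d \right)} = \frac{1}{2 d}$
$B{\left(N \right)} = \frac{N + 2 N^{2}}{2 N}$ ($B{\left(N \right)} = \frac{N + \frac{N}{\frac{1}{2} \frac{1}{N}}}{N + N} = \frac{N + N 2 N}{2 N} = \left(N + 2 N^{2}\right) \frac{1}{2 N} = \frac{N + 2 N^{2}}{2 N}$)
$B{\left(150 \right)} + n{\left(-33 \right)} = \left(\frac{1}{2} + 150\right) - 33 = \frac{301}{2} - 33 = \frac{235}{2}$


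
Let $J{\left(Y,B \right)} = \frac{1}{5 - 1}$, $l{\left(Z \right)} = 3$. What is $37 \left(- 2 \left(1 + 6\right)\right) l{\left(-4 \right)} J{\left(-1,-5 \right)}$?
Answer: $- \frac{777}{2} \approx -388.5$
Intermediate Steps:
$J{\left(Y,B \right)} = \frac{1}{4}$
$37 \left(- 2 \left(1 + 6\right)\right) l{\left(-4 \right)} J{\left(-1,-5 \right)} = 37 \left(- 2 \left(1 + 6\right)\right) 3 \cdot \frac{1}{4} = 37 \left(\left(-2\right) 7\right) \frac{3}{4} = 37 \left(-14\right) \frac{3}{4} = \left(-518\right) \frac{3}{4} = - \frac{777}{2}$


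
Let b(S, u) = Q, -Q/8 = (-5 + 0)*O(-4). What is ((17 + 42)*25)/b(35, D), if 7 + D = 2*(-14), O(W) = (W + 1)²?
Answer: 295/72 ≈ 4.0972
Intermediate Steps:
O(W) = (1 + W)²
Q = 360 (Q = -8*(-5 + 0)*(1 - 4)² = -(-40)*(-3)² = -(-40)*9 = -8*(-45) = 360)
D = -35 (D = -7 + 2*(-14) = -7 - 28 = -35)
b(S, u) = 360
((17 + 42)*25)/b(35, D) = ((17 + 42)*25)/360 = (59*25)*(1/360) = 1475*(1/360) = 295/72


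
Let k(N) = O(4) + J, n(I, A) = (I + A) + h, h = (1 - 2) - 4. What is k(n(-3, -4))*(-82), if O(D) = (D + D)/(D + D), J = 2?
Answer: -246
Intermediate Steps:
O(D) = 1 (O(D) = (2*D)/((2*D)) = (2*D)*(1/(2*D)) = 1)
h = -5 (h = -1 - 4 = -5)
n(I, A) = -5 + A + I (n(I, A) = (I + A) - 5 = (A + I) - 5 = -5 + A + I)
k(N) = 3 (k(N) = 1 + 2 = 3)
k(n(-3, -4))*(-82) = 3*(-82) = -246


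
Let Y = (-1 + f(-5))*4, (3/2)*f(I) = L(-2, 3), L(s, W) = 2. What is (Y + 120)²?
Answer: 132496/9 ≈ 14722.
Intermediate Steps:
f(I) = 4/3 (f(I) = (⅔)*2 = 4/3)
Y = 4/3 (Y = (-1 + 4/3)*4 = (⅓)*4 = 4/3 ≈ 1.3333)
(Y + 120)² = (4/3 + 120)² = (364/3)² = 132496/9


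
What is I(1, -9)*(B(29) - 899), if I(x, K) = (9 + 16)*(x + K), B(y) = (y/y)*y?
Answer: 174000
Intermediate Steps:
B(y) = y (B(y) = 1*y = y)
I(x, K) = 25*K + 25*x (I(x, K) = 25*(K + x) = 25*K + 25*x)
I(1, -9)*(B(29) - 899) = (25*(-9) + 25*1)*(29 - 899) = (-225 + 25)*(-870) = -200*(-870) = 174000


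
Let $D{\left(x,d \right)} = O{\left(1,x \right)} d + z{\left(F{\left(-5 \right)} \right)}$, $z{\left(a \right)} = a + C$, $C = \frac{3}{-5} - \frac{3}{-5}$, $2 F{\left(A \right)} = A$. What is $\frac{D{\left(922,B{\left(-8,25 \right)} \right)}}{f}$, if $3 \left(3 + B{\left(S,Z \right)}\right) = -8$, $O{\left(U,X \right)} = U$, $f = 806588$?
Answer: $- \frac{49}{4839528} \approx -1.0125 \cdot 10^{-5}$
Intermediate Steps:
$F{\left(A \right)} = \frac{A}{2}$
$C = 0$ ($C = 3 \left(- \frac{1}{5}\right) - - \frac{3}{5} = - \frac{3}{5} + \frac{3}{5} = 0$)
$B{\left(S,Z \right)} = - \frac{17}{3}$ ($B{\left(S,Z \right)} = -3 + \frac{1}{3} \left(-8\right) = -3 - \frac{8}{3} = - \frac{17}{3}$)
$z{\left(a \right)} = a$ ($z{\left(a \right)} = a + 0 = a$)
$D{\left(x,d \right)} = - \frac{5}{2} + d$ ($D{\left(x,d \right)} = 1 d + \frac{1}{2} \left(-5\right) = d - \frac{5}{2} = - \frac{5}{2} + d$)
$\frac{D{\left(922,B{\left(-8,25 \right)} \right)}}{f} = \frac{- \frac{5}{2} - \frac{17}{3}}{806588} = \left(- \frac{49}{6}\right) \frac{1}{806588} = - \frac{49}{4839528}$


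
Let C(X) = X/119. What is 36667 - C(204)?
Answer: 256657/7 ≈ 36665.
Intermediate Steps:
C(X) = X/119 (C(X) = X*(1/119) = X/119)
36667 - C(204) = 36667 - 204/119 = 36667 - 1*12/7 = 36667 - 12/7 = 256657/7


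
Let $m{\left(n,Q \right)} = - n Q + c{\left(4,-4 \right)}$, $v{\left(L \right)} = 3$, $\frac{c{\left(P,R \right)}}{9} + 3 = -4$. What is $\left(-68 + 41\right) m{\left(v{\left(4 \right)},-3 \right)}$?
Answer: $1458$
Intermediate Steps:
$c{\left(P,R \right)} = -63$ ($c{\left(P,R \right)} = -27 + 9 \left(-4\right) = -27 - 36 = -63$)
$m{\left(n,Q \right)} = -63 - Q n$ ($m{\left(n,Q \right)} = - n Q - 63 = - Q n - 63 = -63 - Q n$)
$\left(-68 + 41\right) m{\left(v{\left(4 \right)},-3 \right)} = \left(-68 + 41\right) \left(-63 - \left(-3\right) 3\right) = - 27 \left(-63 + 9\right) = \left(-27\right) \left(-54\right) = 1458$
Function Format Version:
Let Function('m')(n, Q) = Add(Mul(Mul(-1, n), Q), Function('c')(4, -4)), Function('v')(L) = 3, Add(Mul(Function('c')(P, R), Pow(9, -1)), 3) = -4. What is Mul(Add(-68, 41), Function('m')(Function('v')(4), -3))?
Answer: 1458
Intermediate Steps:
Function('c')(P, R) = -63 (Function('c')(P, R) = Add(-27, Mul(9, -4)) = Add(-27, -36) = -63)
Function('m')(n, Q) = Add(-63, Mul(-1, Q, n)) (Function('m')(n, Q) = Add(Mul(Mul(-1, n), Q), -63) = Add(Mul(-1, Q, n), -63) = Add(-63, Mul(-1, Q, n)))
Mul(Add(-68, 41), Function('m')(Function('v')(4), -3)) = Mul(Add(-68, 41), Add(-63, Mul(-1, -3, 3))) = Mul(-27, Add(-63, 9)) = Mul(-27, -54) = 1458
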